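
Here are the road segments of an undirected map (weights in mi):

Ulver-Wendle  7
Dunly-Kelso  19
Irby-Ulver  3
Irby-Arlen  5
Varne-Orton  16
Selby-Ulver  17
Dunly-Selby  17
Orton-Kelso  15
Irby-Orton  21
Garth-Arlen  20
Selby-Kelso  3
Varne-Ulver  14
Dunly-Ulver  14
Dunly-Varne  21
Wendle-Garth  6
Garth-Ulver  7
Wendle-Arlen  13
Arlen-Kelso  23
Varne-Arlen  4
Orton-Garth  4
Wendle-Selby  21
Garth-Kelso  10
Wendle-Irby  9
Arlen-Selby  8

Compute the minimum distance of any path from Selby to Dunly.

17 mi

Shortest distances from Selby:
Selby: 0
Kelso: 3  (via Selby)
Arlen: 8  (via Selby)
Varne: 12  (via Arlen)
Garth: 13  (via Kelso)
Irby: 13  (via Arlen)
Ulver: 16  (via Irby)
Dunly: 17  (via Selby)
Shortest route: Selby → Dunly = 17 mi.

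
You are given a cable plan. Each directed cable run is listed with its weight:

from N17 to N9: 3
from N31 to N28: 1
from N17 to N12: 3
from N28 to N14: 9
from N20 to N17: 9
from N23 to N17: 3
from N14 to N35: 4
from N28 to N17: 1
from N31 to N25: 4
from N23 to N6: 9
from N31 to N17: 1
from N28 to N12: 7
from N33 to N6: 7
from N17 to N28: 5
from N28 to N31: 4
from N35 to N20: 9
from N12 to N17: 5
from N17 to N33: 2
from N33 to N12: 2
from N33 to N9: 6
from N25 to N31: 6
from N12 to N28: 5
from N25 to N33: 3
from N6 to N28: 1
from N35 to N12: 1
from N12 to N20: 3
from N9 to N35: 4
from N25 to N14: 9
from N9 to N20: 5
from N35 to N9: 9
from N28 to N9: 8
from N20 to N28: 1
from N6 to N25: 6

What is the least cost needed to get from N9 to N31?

10

Candidate routes:
N9 - N35 - N12 - N20 - N28 - N31: 4+1+3+1+4 = 13
N9 - N20 - N28 - N31: 5+1+4 = 10
The minimum is 10 via N9 - N20 - N28 - N31.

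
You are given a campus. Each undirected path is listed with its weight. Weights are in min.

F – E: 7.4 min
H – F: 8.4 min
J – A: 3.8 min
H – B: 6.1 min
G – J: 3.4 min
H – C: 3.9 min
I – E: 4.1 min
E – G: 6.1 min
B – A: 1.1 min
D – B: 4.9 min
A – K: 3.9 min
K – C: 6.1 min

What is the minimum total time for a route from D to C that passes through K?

Shortest D→K: D–B–A–K = 9.9
Shortest K→C: K–C = 6.1
Total via K: 9.9 + 6.1 = 16 min.

16 min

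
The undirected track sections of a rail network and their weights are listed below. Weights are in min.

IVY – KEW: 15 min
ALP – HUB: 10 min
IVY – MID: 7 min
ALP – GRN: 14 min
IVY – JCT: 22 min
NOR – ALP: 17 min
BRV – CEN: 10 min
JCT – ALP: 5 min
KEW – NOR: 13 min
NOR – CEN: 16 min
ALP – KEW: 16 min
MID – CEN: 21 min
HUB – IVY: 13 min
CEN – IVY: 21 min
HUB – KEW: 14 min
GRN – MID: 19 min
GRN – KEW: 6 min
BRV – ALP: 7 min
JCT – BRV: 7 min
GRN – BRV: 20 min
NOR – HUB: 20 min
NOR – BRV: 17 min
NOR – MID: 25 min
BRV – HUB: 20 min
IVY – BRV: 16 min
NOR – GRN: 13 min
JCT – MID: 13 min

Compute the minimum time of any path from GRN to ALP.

Candidate routes:
GRN → ALP: 14 = 14
GRN → KEW → HUB → ALP: 6+14+10 = 30
GRN → KEW → ALP: 6+16 = 22
GRN → BRV → ALP: 20+7 = 27
The minimum is 14 min via GRN → ALP.

14 min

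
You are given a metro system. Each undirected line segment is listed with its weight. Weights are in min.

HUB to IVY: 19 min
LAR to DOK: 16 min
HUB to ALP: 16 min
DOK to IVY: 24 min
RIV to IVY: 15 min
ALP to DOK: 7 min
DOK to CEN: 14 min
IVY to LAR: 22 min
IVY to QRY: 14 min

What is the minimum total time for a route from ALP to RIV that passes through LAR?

Best ALP to LAR: ALP–DOK–LAR costing 23
Best LAR to RIV: LAR–IVY–RIV costing 37
Total via LAR: 23 + 37 = 60 min.

60 min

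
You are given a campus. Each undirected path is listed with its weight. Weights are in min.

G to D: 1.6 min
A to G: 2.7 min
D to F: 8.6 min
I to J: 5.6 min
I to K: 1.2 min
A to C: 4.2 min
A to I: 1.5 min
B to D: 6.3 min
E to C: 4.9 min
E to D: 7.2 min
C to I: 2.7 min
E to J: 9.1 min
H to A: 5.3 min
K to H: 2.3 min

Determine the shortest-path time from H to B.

Running Dijkstra from H:
H: 0
K: 2.3  (via H)
I: 3.5  (via K)
A: 5  (via I)
C: 6.2  (via I)
G: 7.7  (via A)
J: 9.1  (via I)
D: 9.3  (via G)
E: 11.1  (via C)
B: 15.6  (via D)
Shortest route: H → K → I → A → G → D → B = 15.6 min.

15.6 min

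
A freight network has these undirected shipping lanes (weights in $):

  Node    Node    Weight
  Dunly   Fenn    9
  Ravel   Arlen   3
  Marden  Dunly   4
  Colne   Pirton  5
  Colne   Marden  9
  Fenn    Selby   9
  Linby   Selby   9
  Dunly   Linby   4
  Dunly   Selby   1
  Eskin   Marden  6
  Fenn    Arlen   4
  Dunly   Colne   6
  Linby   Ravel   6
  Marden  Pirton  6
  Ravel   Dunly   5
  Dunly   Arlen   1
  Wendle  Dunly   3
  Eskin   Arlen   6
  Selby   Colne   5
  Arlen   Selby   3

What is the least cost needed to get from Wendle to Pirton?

Enumerating some paths:
Wendle–Dunly–Marden–Pirton: 3+4+6 = 13
Wendle–Dunly–Colne–Pirton: 3+6+5 = 14
Wendle–Dunly–Selby–Colne–Pirton: 3+1+5+5 = 14
Cheapest is Wendle–Dunly–Marden–Pirton at $13.

$13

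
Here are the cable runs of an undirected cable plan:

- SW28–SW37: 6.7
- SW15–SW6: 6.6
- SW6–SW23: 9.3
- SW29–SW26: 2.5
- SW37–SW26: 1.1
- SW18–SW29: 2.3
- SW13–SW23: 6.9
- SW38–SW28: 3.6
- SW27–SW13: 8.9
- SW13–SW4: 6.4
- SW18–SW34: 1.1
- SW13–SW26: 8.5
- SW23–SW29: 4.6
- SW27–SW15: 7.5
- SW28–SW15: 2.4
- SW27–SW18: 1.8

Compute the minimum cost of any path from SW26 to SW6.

16.4

Settle nodes by increasing distance from SW26:
SW26: 0
SW37: 1.1  (via SW26)
SW29: 2.5  (via SW26)
SW18: 4.8  (via SW29)
SW34: 5.9  (via SW18)
SW27: 6.6  (via SW18)
SW23: 7.1  (via SW29)
SW28: 7.8  (via SW37)
SW13: 8.5  (via SW26)
SW15: 10.2  (via SW28)
SW38: 11.4  (via SW28)
SW4: 14.9  (via SW13)
SW6: 16.4  (via SW23)
Shortest route: SW26–SW29–SW23–SW6 = 16.4.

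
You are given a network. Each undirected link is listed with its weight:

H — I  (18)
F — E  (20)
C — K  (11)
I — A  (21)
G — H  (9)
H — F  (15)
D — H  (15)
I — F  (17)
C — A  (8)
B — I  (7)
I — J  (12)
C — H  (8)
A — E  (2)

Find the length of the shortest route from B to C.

33

Shortest distances from B:
B: 0
I: 7  (via B)
J: 19  (via I)
F: 24  (via I)
H: 25  (via I)
A: 28  (via I)
E: 30  (via A)
C: 33  (via H)
Shortest route: B → I → H → C = 33.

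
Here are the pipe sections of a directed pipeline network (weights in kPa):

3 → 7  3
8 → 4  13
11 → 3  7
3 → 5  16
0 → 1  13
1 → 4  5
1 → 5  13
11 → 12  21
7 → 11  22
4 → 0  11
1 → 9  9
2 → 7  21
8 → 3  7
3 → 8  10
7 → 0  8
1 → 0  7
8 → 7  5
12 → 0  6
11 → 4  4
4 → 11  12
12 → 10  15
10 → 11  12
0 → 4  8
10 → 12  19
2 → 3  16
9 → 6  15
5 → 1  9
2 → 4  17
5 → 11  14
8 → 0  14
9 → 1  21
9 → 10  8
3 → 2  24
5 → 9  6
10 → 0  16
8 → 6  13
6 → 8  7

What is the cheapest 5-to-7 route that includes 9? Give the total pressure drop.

33 kPa

Best 5 to 9: 5 → 9 costing 6
Best 9 to 7: 9 → 6 → 8 → 7 costing 27
Total via 9: 6 + 27 = 33 kPa.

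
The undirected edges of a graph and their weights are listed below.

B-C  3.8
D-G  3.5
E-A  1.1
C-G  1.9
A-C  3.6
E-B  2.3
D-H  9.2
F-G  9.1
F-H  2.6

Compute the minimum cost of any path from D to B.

Settle nodes by increasing distance from D:
D: 0
G: 3.5  (via D)
C: 5.4  (via G)
A: 9  (via C)
B: 9.2  (via C)
Shortest route: D–G–C–B = 9.2.

9.2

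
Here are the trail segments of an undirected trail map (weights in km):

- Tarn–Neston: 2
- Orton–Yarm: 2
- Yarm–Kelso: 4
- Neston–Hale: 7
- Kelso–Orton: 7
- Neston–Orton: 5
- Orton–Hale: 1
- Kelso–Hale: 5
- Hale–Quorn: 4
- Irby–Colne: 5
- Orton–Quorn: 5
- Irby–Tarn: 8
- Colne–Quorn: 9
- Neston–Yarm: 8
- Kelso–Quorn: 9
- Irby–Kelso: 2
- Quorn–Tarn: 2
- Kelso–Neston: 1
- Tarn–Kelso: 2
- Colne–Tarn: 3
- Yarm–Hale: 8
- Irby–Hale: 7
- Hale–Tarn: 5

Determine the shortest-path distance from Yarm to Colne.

Shortest distances from Yarm:
Yarm: 0
Orton: 2  (via Yarm)
Hale: 3  (via Orton)
Kelso: 4  (via Yarm)
Neston: 5  (via Kelso)
Irby: 6  (via Kelso)
Tarn: 6  (via Kelso)
Quorn: 7  (via Orton)
Colne: 9  (via Tarn)
Shortest route: Yarm → Kelso → Tarn → Colne = 9 km.

9 km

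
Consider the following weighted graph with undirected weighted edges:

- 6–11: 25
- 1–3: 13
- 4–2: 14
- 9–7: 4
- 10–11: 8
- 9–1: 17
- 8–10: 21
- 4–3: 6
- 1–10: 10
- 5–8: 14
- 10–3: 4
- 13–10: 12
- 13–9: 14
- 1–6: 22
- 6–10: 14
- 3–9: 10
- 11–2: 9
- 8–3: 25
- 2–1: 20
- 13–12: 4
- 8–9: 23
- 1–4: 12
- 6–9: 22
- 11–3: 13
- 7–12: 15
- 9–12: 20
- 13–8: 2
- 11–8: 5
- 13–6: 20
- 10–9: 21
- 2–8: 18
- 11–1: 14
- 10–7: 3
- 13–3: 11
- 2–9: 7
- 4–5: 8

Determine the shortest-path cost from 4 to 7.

Compare a few routes:
4–1–10–7: 12+10+3 = 25
4–3–9–7: 6+10+4 = 20
4–3–10–7: 6+4+3 = 13
The minimum is 13 via 4–3–10–7.

13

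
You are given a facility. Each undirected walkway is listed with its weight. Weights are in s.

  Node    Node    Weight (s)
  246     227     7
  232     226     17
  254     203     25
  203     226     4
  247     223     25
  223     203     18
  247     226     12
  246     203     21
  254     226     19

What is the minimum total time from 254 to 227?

Candidate routes:
254 → 226 → 247 → 223 → 203 → 246 → 227: 19+12+25+18+21+7 = 102
254 → 226 → 203 → 246 → 227: 19+4+21+7 = 51
254 → 203 → 246 → 227: 25+21+7 = 53
Cheapest is 254 → 226 → 203 → 246 → 227 at 51 s.

51 s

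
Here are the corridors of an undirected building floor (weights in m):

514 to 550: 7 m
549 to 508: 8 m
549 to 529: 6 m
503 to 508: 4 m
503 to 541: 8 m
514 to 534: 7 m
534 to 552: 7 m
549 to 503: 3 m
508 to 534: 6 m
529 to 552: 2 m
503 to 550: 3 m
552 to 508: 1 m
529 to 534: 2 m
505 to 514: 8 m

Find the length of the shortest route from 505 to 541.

26 m

Settle nodes by increasing distance from 505:
505: 0
514: 8  (via 505)
534: 15  (via 514)
550: 15  (via 514)
529: 17  (via 534)
503: 18  (via 550)
552: 19  (via 529)
508: 20  (via 552)
549: 21  (via 503)
541: 26  (via 503)
Shortest route: 505 → 514 → 550 → 503 → 541 = 26 m.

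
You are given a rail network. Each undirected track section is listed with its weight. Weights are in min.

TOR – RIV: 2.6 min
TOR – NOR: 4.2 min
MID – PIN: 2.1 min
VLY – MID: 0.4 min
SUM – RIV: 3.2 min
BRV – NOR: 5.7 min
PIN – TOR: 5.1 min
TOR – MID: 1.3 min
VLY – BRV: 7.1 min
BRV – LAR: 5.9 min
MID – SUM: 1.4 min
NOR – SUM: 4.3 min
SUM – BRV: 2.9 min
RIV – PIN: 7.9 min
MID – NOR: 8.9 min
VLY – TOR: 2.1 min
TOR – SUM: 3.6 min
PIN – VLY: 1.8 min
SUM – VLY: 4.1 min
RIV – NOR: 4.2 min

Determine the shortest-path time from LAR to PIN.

Compare a few routes:
LAR → BRV → SUM → VLY → PIN: 5.9+2.9+4.1+1.8 = 14.7
LAR → BRV → SUM → MID → VLY → PIN: 5.9+2.9+1.4+0.4+1.8 = 12.4
LAR → BRV → SUM → MID → PIN: 5.9+2.9+1.4+2.1 = 12.3
LAR → BRV → VLY → PIN: 5.9+7.1+1.8 = 14.8
The minimum is 12.3 min via LAR → BRV → SUM → MID → PIN.

12.3 min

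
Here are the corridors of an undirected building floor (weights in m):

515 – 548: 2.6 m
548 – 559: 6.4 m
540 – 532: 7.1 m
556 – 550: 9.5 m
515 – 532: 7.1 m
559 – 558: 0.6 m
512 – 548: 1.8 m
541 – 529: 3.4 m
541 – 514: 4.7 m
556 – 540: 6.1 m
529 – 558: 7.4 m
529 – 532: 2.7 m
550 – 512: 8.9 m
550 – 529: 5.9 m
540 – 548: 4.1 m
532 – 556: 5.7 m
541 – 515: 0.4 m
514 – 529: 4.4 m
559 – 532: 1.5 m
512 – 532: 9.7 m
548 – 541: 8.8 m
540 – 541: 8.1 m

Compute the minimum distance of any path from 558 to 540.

9.2 m

Candidate routes:
558 - 559 - 532 - 529 - 541 - 515 - 548 - 540: 0.6+1.5+2.7+3.4+0.4+2.6+4.1 = 15.3
558 - 559 - 532 - 540: 0.6+1.5+7.1 = 9.2
558 - 559 - 548 - 540: 0.6+6.4+4.1 = 11.1
558 - 559 - 532 - 556 - 540: 0.6+1.5+5.7+6.1 = 13.9
The minimum is 9.2 m via 558 - 559 - 532 - 540.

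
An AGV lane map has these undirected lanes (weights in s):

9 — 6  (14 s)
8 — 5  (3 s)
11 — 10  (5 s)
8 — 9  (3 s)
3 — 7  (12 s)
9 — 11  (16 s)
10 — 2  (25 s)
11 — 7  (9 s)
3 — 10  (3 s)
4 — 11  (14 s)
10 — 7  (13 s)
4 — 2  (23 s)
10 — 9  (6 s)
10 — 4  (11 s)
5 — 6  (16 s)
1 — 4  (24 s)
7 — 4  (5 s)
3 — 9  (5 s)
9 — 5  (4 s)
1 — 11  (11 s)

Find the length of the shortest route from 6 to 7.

Compare a few routes:
6–9–10–11–7: 14+6+5+9 = 34
6–9–3–7: 14+5+12 = 31
6–9–3–10–7: 14+5+3+13 = 35
6–9–10–7: 14+6+13 = 33
Cheapest is 6–9–3–7 at 31 s.

31 s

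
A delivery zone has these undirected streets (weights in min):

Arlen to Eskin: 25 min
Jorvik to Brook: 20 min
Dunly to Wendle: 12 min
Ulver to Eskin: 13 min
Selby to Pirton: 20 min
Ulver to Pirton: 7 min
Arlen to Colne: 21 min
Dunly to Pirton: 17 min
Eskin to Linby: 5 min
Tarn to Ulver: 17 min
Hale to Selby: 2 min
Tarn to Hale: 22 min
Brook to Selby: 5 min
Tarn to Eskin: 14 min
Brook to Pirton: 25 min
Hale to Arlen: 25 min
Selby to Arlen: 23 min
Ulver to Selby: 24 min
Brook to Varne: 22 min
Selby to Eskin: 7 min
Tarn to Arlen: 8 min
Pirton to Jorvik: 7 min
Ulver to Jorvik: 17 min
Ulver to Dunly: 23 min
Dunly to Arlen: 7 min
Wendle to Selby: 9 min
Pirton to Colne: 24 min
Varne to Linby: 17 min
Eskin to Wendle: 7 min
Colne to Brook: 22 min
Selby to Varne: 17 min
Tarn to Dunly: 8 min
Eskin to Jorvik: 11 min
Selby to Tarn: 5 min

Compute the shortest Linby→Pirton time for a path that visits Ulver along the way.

Shortest Linby→Ulver: Linby–Eskin–Ulver = 18
Best Ulver to Pirton: Ulver–Pirton costing 7
Total via Ulver: 18 + 7 = 25 min.

25 min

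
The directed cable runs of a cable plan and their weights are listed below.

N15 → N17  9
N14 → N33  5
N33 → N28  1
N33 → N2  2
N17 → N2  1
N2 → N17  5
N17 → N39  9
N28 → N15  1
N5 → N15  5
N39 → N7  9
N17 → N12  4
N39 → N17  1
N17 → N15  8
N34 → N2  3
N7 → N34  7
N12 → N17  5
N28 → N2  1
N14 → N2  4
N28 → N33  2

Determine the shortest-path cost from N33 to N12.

11

Compare a few routes:
N33 - N2 - N17 - N12: 2+5+4 = 11
N33 - N28 - N15 - N17 - N12: 1+1+9+4 = 15
Cheapest is N33 - N2 - N17 - N12 at 11.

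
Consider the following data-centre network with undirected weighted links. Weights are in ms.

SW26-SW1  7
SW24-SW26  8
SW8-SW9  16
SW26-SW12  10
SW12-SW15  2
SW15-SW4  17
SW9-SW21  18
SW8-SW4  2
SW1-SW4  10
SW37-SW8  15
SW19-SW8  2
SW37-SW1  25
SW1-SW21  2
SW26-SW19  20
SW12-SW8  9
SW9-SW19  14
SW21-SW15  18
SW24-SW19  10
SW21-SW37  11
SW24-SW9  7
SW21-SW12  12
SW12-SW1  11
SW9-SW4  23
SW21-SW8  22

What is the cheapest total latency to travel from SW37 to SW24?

27 ms

Enumerating some paths:
SW37 → SW8 → SW19 → SW24: 15+2+10 = 27
SW37 → SW21 → SW1 → SW4 → SW8 → SW19 → SW24: 11+2+10+2+2+10 = 37
SW37 → SW21 → SW9 → SW24: 11+18+7 = 36
SW37 → SW21 → SW1 → SW26 → SW24: 11+2+7+8 = 28
The minimum is 27 ms via SW37 → SW8 → SW19 → SW24.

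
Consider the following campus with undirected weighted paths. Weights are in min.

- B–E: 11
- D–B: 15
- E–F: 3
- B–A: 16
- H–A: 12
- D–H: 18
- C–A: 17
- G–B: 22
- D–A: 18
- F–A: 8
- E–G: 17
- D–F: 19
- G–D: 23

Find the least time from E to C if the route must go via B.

Best E to B: E–B costing 11
Shortest B→C: B–A–C = 33
Total via B: 11 + 33 = 44 min.

44 min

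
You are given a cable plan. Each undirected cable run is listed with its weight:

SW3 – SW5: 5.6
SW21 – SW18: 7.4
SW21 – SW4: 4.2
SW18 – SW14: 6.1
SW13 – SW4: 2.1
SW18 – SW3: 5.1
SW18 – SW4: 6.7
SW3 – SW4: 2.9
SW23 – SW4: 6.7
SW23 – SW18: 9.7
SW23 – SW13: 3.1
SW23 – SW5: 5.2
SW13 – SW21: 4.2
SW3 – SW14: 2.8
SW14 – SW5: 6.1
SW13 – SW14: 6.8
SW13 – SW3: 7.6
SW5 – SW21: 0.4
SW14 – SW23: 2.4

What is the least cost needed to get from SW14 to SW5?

6.1

Running Dijkstra from SW14:
SW14: 0
SW23: 2.4  (via SW14)
SW3: 2.8  (via SW14)
SW13: 5.5  (via SW23)
SW4: 5.7  (via SW3)
SW5: 6.1  (via SW14)
Shortest route: SW14 → SW5 = 6.1.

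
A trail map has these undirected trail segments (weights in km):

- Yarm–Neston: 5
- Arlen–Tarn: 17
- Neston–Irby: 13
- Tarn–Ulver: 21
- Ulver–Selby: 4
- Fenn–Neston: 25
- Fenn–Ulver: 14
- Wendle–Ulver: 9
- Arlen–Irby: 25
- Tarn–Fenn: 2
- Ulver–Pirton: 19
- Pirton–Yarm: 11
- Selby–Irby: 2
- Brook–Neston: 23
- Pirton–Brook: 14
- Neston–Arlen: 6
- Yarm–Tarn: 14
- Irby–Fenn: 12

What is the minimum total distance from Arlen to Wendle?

Enumerating some paths:
Arlen–Neston–Irby–Selby–Ulver–Wendle: 6+13+2+4+9 = 34
Arlen–Tarn–Fenn–Ulver–Wendle: 17+2+14+9 = 42
Arlen–Irby–Selby–Ulver–Wendle: 25+2+4+9 = 40
The minimum is 34 km via Arlen–Neston–Irby–Selby–Ulver–Wendle.

34 km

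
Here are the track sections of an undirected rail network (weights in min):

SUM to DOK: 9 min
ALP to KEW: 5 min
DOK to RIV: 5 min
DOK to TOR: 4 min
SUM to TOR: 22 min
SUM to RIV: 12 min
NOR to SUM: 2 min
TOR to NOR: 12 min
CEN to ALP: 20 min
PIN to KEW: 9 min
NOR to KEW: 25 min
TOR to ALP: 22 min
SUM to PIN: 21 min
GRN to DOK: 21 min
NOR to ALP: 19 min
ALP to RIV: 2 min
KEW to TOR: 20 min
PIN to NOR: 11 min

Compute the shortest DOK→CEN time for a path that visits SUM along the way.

43 min

Shortest DOK→SUM: DOK–SUM = 9
Shortest SUM→CEN: SUM–RIV–ALP–CEN = 34
Total via SUM: 9 + 34 = 43 min.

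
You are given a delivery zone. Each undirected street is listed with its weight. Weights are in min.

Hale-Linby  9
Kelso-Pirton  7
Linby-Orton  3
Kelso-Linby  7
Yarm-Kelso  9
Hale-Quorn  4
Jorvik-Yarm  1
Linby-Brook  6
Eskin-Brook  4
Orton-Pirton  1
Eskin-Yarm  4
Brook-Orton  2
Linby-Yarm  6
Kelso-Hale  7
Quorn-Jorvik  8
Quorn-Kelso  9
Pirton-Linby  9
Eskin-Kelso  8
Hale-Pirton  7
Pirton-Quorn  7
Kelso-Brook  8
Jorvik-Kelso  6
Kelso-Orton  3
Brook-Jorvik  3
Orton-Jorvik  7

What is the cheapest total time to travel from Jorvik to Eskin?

Settle nodes by increasing distance from Jorvik:
Jorvik: 0
Yarm: 1  (via Jorvik)
Brook: 3  (via Jorvik)
Orton: 5  (via Brook)
Eskin: 5  (via Yarm)
Shortest route: Jorvik → Yarm → Eskin = 5 min.

5 min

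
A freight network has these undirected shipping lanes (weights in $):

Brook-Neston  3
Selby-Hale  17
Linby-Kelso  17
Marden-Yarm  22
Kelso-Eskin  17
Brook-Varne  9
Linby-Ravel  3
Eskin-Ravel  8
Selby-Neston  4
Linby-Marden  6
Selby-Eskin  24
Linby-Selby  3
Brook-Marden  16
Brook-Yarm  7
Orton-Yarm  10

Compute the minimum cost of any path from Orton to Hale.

Compare a few routes:
Orton–Yarm–Brook–Neston–Selby–Hale: 10+7+3+4+17 = 41
Orton–Yarm–Marden–Brook–Neston–Selby–Hale: 10+22+16+3+4+17 = 72
Orton–Yarm–Marden–Linby–Selby–Hale: 10+22+6+3+17 = 58
Orton–Yarm–Brook–Marden–Linby–Selby–Hale: 10+7+16+6+3+17 = 59
Cheapest is Orton–Yarm–Brook–Neston–Selby–Hale at $41.

$41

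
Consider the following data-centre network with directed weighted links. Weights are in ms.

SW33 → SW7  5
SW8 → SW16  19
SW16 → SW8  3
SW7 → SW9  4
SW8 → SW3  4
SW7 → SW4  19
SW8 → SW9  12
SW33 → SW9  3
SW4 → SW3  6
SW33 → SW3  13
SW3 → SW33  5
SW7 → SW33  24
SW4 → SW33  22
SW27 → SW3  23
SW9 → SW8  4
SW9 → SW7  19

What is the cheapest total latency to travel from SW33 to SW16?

Enumerating some paths:
SW33–SW7–SW9–SW8–SW16: 5+4+4+19 = 32
SW33–SW9–SW8–SW16: 3+4+19 = 26
Cheapest is SW33–SW9–SW8–SW16 at 26 ms.

26 ms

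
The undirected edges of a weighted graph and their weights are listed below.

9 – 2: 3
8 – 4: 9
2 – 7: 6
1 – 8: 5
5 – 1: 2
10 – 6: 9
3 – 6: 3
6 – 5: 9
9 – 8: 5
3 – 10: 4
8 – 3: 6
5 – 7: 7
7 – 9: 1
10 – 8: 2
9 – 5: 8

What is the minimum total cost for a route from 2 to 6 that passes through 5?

20

Shortest 2→5: 2 → 9 → 5 = 11
Shortest 5→6: 5 → 6 = 9
Total via 5: 11 + 9 = 20.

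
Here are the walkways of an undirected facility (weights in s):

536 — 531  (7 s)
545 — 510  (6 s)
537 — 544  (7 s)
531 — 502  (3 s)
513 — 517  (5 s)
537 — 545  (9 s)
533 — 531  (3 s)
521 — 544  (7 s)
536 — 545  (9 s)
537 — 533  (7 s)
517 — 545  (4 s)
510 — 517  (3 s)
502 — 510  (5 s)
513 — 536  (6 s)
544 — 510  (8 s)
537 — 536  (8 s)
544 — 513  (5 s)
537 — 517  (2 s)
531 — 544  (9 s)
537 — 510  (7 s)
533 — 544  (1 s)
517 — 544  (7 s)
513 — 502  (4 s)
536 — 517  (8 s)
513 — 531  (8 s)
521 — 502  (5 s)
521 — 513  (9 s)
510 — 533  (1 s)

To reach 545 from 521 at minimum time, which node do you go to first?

Enumerating some paths:
521–502–510–545: 5+5+6 = 16
521–544–533–510–517–545: 7+1+1+3+4 = 16
521–544–533–510–545: 7+1+1+6 = 15
521–502–510–517–545: 5+5+3+4 = 17
Cheapest is 521–544–533–510–545 at 15 s.
So from 521 the first move is to 544.

544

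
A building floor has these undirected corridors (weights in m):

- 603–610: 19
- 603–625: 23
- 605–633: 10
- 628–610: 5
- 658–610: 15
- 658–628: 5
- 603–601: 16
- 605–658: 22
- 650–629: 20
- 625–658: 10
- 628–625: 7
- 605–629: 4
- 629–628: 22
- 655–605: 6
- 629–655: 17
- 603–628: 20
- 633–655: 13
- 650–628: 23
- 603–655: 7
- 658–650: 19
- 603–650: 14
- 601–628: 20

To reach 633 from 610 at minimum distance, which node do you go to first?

Candidate routes:
610 - 628 - 658 - 605 - 633: 5+5+22+10 = 42
610 - 603 - 655 - 633: 19+7+13 = 39
610 - 628 - 629 - 605 - 633: 5+22+4+10 = 41
The minimum is 39 m via 610 - 603 - 655 - 633.
So from 610 the first move is to 603.

603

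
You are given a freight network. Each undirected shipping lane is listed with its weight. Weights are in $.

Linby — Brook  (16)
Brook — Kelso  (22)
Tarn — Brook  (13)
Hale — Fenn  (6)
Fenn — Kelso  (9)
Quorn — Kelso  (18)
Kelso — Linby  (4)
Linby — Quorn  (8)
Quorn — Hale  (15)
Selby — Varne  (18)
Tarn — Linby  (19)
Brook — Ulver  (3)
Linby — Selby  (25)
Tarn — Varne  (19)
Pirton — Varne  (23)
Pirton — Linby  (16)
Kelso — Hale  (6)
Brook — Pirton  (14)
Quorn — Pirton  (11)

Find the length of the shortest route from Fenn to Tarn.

$32

Shortest distances from Fenn:
Fenn: 0
Hale: 6  (via Fenn)
Kelso: 9  (via Fenn)
Linby: 13  (via Kelso)
Quorn: 21  (via Hale)
Pirton: 29  (via Linby)
Brook: 29  (via Linby)
Tarn: 32  (via Linby)
Shortest route: Fenn–Kelso–Linby–Tarn = $32.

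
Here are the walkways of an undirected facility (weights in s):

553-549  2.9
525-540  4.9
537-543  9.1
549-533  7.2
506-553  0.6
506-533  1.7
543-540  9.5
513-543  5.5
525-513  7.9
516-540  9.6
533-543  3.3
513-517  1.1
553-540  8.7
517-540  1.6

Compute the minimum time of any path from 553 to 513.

11.1 s

Candidate routes:
553 - 506 - 533 - 543 - 513: 0.6+1.7+3.3+5.5 = 11.1
553 - 540 - 517 - 513: 8.7+1.6+1.1 = 11.4
553 - 506 - 533 - 543 - 540 - 517 - 513: 0.6+1.7+3.3+9.5+1.6+1.1 = 17.8
The minimum is 11.1 s via 553 - 506 - 533 - 543 - 513.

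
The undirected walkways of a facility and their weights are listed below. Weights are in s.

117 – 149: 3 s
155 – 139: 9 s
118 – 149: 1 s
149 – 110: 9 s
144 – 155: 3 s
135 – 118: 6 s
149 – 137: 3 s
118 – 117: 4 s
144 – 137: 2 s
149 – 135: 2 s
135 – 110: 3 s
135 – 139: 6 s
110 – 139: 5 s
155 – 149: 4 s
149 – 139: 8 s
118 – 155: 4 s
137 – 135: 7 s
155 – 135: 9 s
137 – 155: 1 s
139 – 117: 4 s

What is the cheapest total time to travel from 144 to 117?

8 s

Compare a few routes:
144 - 137 - 155 - 149 - 117: 2+1+4+3 = 10
144 - 155 - 137 - 149 - 117: 3+1+3+3 = 10
144 - 155 - 149 - 117: 3+4+3 = 10
144 - 137 - 149 - 117: 2+3+3 = 8
Cheapest is 144 - 137 - 149 - 117 at 8 s.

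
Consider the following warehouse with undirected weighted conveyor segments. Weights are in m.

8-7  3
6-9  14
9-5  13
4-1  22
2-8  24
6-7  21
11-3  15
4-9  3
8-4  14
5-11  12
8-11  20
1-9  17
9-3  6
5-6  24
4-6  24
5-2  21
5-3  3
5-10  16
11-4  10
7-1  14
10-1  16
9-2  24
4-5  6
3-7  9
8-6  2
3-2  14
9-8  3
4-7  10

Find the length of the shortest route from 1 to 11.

30 m

Shortest distances from 1:
1: 0
7: 14  (via 1)
10: 16  (via 1)
8: 17  (via 7)
9: 17  (via 1)
6: 19  (via 8)
4: 20  (via 9)
3: 23  (via 7)
5: 26  (via 4)
11: 30  (via 4)
Shortest route: 1–9–4–11 = 30 m.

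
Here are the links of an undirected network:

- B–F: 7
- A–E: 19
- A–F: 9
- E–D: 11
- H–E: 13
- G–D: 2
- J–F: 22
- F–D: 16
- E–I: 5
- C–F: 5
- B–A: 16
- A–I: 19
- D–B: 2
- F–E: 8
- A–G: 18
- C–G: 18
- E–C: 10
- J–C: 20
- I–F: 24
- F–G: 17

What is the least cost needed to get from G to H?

26

Compare a few routes:
G - D - E - H: 2+11+13 = 26
G - F - E - H: 17+8+13 = 38
G - D - F - E - H: 2+16+8+13 = 39
G - D - B - F - E - H: 2+2+7+8+13 = 32
Cheapest is G - D - E - H at 26.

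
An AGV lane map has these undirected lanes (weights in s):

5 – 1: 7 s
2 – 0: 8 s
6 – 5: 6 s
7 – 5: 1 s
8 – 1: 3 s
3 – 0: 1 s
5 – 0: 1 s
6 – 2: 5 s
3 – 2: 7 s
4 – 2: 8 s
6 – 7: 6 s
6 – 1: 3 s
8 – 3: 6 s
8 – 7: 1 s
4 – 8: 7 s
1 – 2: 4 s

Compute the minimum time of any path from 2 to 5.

9 s

Running Dijkstra from 2:
2: 0
1: 4  (via 2)
6: 5  (via 2)
3: 7  (via 2)
8: 7  (via 1)
0: 8  (via 2)
4: 8  (via 2)
7: 8  (via 8)
5: 9  (via 0)
Shortest route: 2 → 0 → 5 = 9 s.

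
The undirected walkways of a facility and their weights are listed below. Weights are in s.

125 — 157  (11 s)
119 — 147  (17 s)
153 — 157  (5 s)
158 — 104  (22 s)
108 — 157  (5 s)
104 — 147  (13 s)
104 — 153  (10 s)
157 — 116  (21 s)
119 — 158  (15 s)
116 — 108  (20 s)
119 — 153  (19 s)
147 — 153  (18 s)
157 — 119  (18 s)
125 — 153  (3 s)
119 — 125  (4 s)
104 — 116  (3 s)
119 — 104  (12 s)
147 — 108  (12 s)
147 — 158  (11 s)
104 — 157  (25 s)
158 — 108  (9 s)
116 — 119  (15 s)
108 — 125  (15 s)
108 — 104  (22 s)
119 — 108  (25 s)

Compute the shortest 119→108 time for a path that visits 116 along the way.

35 s

Best 119 to 116: 119 → 116 costing 15
Shortest 116→108: 116 → 108 = 20
Total via 116: 15 + 20 = 35 s.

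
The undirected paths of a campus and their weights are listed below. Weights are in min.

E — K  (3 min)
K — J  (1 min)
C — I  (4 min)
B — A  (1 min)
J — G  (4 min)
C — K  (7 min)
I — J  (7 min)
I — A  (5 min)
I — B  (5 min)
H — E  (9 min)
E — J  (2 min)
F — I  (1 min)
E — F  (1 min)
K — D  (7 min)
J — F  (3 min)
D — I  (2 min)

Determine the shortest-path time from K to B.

10 min

Settle nodes by increasing distance from K:
K: 0
J: 1  (via K)
E: 3  (via K)
F: 4  (via J)
G: 5  (via J)
I: 5  (via F)
C: 7  (via K)
D: 7  (via K)
A: 10  (via I)
B: 10  (via I)
Shortest route: K → J → F → I → B = 10 min.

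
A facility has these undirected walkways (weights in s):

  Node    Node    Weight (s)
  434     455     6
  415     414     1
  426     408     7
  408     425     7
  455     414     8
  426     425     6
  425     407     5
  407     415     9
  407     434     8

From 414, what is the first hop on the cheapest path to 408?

415

Compare a few routes:
414 → 415 → 407 → 425 → 408: 1+9+5+7 = 22
414 → 415 → 407 → 425 → 426 → 408: 1+9+5+6+7 = 28
414 → 455 → 434 → 407 → 425 → 408: 8+6+8+5+7 = 34
Cheapest is 414 → 415 → 407 → 425 → 408 at 22 s.
So from 414 the first move is to 415.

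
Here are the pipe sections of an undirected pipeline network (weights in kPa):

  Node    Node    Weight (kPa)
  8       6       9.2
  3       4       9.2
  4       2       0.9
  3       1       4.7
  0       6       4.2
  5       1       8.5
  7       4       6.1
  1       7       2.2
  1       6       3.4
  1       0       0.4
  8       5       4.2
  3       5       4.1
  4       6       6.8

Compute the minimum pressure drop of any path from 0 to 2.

Running Dijkstra from 0:
0: 0
1: 0.4  (via 0)
7: 2.6  (via 1)
6: 3.8  (via 1)
3: 5.1  (via 1)
4: 8.7  (via 7)
5: 8.9  (via 1)
2: 9.6  (via 4)
Shortest route: 0–1–7–4–2 = 9.6 kPa.

9.6 kPa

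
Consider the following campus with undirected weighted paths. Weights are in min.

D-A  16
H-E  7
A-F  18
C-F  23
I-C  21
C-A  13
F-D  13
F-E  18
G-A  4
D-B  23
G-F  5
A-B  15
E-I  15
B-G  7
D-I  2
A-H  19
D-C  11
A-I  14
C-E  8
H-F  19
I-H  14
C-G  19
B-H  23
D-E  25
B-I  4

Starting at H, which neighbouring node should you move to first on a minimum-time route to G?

A

Candidate routes:
H - I - B - G: 14+4+7 = 25
H - B - G: 23+7 = 30
H - A - G: 19+4 = 23
H - F - G: 19+5 = 24
The minimum is 23 min via H - A - G.
So from H the first move is to A.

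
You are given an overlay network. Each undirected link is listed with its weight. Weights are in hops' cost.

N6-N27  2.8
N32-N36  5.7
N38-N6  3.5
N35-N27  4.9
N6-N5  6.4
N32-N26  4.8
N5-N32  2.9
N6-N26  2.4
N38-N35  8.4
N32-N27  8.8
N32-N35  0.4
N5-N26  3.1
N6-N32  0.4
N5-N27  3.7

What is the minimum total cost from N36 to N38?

Settle nodes by increasing distance from N36:
N36: 0
N32: 5.7  (via N36)
N6: 6.1  (via N32)
N35: 6.1  (via N32)
N26: 8.5  (via N6)
N5: 8.6  (via N32)
N27: 8.9  (via N6)
N38: 9.6  (via N6)
Shortest route: N36–N32–N6–N38 = 9.6 hops' cost.

9.6 hops' cost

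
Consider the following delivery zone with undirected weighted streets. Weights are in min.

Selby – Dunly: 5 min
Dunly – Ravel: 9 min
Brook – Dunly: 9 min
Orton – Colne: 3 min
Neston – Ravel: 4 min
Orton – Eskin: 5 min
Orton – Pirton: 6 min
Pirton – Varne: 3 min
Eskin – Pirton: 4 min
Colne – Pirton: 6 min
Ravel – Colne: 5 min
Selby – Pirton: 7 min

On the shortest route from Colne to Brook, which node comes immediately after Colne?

Compare a few routes:
Colne–Ravel–Dunly–Brook: 5+9+9 = 23
Colne–Pirton–Selby–Dunly–Brook: 6+7+5+9 = 27
Cheapest is Colne–Ravel–Dunly–Brook at 23 min.
So from Colne the first move is to Ravel.

Ravel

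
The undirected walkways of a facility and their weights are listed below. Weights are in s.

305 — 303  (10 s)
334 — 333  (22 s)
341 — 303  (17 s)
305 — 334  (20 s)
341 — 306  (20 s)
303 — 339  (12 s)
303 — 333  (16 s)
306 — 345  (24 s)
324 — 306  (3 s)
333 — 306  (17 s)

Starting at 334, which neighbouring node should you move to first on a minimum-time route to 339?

305

Candidate routes:
334 → 305 → 303 → 339: 20+10+12 = 42
334 → 333 → 303 → 339: 22+16+12 = 50
The minimum is 42 s via 334 → 305 → 303 → 339.
So from 334 the first move is to 305.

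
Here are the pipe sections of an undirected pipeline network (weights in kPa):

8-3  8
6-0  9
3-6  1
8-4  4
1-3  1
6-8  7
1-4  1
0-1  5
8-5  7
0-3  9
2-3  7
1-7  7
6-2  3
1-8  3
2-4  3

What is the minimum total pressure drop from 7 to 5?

17 kPa

Settle nodes by increasing distance from 7:
7: 0
1: 7  (via 7)
3: 8  (via 1)
4: 8  (via 1)
6: 9  (via 3)
8: 10  (via 1)
2: 11  (via 4)
0: 12  (via 1)
5: 17  (via 8)
Shortest route: 7 → 1 → 8 → 5 = 17 kPa.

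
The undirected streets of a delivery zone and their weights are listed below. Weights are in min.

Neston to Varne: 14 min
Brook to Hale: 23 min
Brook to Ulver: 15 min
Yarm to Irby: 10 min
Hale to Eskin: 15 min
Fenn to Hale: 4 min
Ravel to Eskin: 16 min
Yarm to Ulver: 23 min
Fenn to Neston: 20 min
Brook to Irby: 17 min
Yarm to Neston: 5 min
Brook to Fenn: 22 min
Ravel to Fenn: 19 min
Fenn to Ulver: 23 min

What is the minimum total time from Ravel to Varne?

53 min

Settle nodes by increasing distance from Ravel:
Ravel: 0
Eskin: 16  (via Ravel)
Fenn: 19  (via Ravel)
Hale: 23  (via Fenn)
Neston: 39  (via Fenn)
Brook: 41  (via Fenn)
Ulver: 42  (via Fenn)
Yarm: 44  (via Neston)
Varne: 53  (via Neston)
Shortest route: Ravel → Fenn → Neston → Varne = 53 min.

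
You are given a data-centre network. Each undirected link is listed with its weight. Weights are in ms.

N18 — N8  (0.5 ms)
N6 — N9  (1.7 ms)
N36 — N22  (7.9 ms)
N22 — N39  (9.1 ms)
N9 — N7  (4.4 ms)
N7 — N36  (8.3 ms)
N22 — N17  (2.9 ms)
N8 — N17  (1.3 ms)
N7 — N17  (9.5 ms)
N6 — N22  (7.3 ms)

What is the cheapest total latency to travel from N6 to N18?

Candidate routes:
N6 → N9 → N7 → N17 → N8 → N18: 1.7+4.4+9.5+1.3+0.5 = 17.4
N6 → N22 → N17 → N8 → N18: 7.3+2.9+1.3+0.5 = 12
The minimum is 12 ms via N6 → N22 → N17 → N8 → N18.

12 ms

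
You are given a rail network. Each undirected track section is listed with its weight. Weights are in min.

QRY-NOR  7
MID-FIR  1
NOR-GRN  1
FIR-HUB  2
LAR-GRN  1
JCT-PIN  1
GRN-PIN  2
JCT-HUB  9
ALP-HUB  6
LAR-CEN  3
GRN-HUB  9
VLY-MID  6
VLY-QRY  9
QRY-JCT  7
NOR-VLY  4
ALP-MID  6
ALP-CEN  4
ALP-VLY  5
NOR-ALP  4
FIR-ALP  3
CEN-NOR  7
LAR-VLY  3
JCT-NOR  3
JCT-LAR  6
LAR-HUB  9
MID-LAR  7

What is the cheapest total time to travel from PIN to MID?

10 min

Settle nodes by increasing distance from PIN:
PIN: 0
JCT: 1  (via PIN)
GRN: 2  (via PIN)
LAR: 3  (via GRN)
NOR: 3  (via GRN)
VLY: 6  (via LAR)
CEN: 6  (via LAR)
ALP: 7  (via NOR)
QRY: 8  (via JCT)
MID: 10  (via LAR)
Shortest route: PIN–GRN–LAR–MID = 10 min.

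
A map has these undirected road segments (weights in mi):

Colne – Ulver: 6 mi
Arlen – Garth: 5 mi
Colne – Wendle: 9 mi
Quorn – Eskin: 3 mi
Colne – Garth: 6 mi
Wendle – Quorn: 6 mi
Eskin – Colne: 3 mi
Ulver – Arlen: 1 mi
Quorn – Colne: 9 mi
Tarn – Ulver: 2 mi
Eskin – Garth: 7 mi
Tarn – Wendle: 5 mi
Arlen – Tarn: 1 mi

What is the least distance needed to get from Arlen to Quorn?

Shortest distances from Arlen:
Arlen: 0
Ulver: 1  (via Arlen)
Tarn: 1  (via Arlen)
Garth: 5  (via Arlen)
Wendle: 6  (via Tarn)
Colne: 7  (via Ulver)
Eskin: 10  (via Colne)
Quorn: 12  (via Wendle)
Shortest route: Arlen–Tarn–Wendle–Quorn = 12 mi.

12 mi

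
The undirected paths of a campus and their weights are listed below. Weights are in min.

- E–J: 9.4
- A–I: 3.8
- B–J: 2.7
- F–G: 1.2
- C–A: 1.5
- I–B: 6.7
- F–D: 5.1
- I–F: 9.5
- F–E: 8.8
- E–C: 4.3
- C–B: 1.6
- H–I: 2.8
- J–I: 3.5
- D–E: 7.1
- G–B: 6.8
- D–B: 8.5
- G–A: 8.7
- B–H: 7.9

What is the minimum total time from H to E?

12.4 min

Enumerating some paths:
H–B–C–E: 7.9+1.6+4.3 = 13.8
H–I–A–C–E: 2.8+3.8+1.5+4.3 = 12.4
H–I–J–B–C–E: 2.8+3.5+2.7+1.6+4.3 = 14.9
H–I–B–C–E: 2.8+6.7+1.6+4.3 = 15.4
The minimum is 12.4 min via H–I–A–C–E.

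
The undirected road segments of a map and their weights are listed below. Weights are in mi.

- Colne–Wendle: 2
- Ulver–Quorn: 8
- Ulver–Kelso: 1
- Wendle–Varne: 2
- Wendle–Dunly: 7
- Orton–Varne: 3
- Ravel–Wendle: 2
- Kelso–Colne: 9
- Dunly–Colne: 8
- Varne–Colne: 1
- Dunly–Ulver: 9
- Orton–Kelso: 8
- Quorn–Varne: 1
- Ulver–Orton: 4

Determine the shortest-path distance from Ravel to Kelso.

12 mi

Candidate routes:
Ravel - Wendle - Varne - Orton - Ulver - Kelso: 2+2+3+4+1 = 12
Ravel - Wendle - Colne - Varne - Orton - Ulver - Kelso: 2+2+1+3+4+1 = 13
Ravel - Wendle - Colne - Kelso: 2+2+9 = 13
Cheapest is Ravel - Wendle - Varne - Orton - Ulver - Kelso at 12 mi.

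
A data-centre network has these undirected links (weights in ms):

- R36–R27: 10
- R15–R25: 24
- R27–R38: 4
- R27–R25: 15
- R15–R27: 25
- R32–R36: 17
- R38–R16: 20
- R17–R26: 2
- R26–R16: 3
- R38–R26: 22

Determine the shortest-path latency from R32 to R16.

Running Dijkstra from R32:
R32: 0
R36: 17  (via R32)
R27: 27  (via R36)
R38: 31  (via R27)
R25: 42  (via R27)
R16: 51  (via R38)
Shortest route: R32–R36–R27–R38–R16 = 51 ms.

51 ms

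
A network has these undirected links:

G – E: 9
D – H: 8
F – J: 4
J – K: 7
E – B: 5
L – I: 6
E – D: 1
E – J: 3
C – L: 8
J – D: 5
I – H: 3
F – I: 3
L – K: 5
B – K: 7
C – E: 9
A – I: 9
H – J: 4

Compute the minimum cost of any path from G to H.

16

Running Dijkstra from G:
G: 0
E: 9  (via G)
D: 10  (via E)
J: 12  (via E)
B: 14  (via E)
F: 16  (via J)
H: 16  (via J)
Shortest route: G–E–J–H = 16.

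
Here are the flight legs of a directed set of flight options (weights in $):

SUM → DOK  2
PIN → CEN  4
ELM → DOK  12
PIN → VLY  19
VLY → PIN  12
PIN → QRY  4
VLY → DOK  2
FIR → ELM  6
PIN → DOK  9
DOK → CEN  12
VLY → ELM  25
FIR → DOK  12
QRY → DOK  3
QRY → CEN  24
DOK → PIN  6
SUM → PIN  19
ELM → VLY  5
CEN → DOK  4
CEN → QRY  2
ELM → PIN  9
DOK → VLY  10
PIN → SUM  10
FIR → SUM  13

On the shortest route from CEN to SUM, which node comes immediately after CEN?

DOK

Compare a few routes:
CEN–DOK–VLY–PIN–SUM: 4+10+12+10 = 36
CEN–DOK–PIN–SUM: 4+6+10 = 20
CEN–QRY–DOK–PIN–SUM: 2+3+6+10 = 21
CEN–QRY–DOK–VLY–PIN–SUM: 2+3+10+12+10 = 37
The minimum is $20 via CEN–DOK–PIN–SUM.
So from CEN the first move is to DOK.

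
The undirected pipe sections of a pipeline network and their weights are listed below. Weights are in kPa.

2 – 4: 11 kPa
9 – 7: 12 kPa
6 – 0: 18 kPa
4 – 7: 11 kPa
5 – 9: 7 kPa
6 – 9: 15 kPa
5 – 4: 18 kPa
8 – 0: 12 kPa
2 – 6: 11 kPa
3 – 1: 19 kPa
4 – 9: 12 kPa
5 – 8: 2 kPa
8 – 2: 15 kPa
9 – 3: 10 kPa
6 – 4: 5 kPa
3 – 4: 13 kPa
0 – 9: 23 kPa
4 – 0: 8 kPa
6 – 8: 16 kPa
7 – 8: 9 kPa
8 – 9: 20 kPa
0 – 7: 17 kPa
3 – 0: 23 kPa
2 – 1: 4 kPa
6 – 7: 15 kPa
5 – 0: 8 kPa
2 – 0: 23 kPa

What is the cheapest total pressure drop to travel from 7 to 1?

26 kPa

Candidate routes:
7–4–6–2–1: 11+5+11+4 = 31
7–4–2–1: 11+11+4 = 26
7–8–2–1: 9+15+4 = 28
7–6–2–1: 15+11+4 = 30
Cheapest is 7–4–2–1 at 26 kPa.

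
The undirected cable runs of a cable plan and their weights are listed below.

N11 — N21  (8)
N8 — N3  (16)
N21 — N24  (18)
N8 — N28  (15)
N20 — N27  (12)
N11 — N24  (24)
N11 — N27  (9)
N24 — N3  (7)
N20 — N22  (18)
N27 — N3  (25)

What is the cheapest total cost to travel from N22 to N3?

55

Settle nodes by increasing distance from N22:
N22: 0
N20: 18  (via N22)
N27: 30  (via N20)
N11: 39  (via N27)
N21: 47  (via N11)
N3: 55  (via N27)
Shortest route: N22–N20–N27–N3 = 55.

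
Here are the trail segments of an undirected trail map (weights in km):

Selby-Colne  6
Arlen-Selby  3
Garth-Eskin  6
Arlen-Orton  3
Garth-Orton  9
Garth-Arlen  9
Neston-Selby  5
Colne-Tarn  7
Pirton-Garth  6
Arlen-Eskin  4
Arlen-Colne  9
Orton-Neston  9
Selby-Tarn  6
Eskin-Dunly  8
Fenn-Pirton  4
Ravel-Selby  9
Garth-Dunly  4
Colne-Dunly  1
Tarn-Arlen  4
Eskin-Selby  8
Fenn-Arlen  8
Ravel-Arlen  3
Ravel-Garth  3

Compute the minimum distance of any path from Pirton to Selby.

15 km

Compare a few routes:
Pirton → Garth → Dunly → Colne → Selby: 6+4+1+6 = 17
Pirton → Garth → Ravel → Selby: 6+3+9 = 18
Pirton → Garth → Arlen → Selby: 6+9+3 = 18
Pirton → Fenn → Arlen → Selby: 4+8+3 = 15
Cheapest is Pirton → Fenn → Arlen → Selby at 15 km.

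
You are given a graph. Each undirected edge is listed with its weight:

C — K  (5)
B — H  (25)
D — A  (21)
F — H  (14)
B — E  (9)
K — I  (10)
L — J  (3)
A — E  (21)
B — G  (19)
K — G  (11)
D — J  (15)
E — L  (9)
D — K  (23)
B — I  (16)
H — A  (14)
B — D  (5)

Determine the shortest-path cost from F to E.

48

Candidate routes:
F–H–A–D–B–E: 14+14+21+5+9 = 63
F–H–B–D–J–L–E: 14+25+5+15+3+9 = 71
F–H–B–E: 14+25+9 = 48
F–H–A–E: 14+14+21 = 49
Cheapest is F–H–B–E at 48.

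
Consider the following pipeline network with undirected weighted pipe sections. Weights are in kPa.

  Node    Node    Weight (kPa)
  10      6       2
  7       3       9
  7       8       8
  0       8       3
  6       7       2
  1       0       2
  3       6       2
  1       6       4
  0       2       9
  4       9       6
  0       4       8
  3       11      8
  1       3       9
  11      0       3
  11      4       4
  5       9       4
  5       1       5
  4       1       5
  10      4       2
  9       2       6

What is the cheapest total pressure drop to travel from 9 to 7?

Running Dijkstra from 9:
9: 0
5: 4  (via 9)
2: 6  (via 9)
4: 6  (via 9)
10: 8  (via 4)
1: 9  (via 5)
6: 10  (via 10)
11: 10  (via 4)
0: 11  (via 1)
3: 12  (via 6)
7: 12  (via 6)
Shortest route: 9–4–10–6–7 = 12 kPa.

12 kPa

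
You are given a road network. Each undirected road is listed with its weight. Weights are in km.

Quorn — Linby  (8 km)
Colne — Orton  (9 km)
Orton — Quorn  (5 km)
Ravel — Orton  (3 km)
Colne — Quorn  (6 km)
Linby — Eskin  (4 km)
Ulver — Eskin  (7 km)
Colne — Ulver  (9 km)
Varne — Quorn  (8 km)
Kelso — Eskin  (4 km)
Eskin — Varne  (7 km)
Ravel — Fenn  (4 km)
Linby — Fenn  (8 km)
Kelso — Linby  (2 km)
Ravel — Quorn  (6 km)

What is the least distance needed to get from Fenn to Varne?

18 km

Running Dijkstra from Fenn:
Fenn: 0
Ravel: 4  (via Fenn)
Orton: 7  (via Ravel)
Linby: 8  (via Fenn)
Quorn: 10  (via Ravel)
Kelso: 10  (via Linby)
Eskin: 12  (via Linby)
Colne: 16  (via Orton)
Varne: 18  (via Quorn)
Shortest route: Fenn → Ravel → Quorn → Varne = 18 km.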